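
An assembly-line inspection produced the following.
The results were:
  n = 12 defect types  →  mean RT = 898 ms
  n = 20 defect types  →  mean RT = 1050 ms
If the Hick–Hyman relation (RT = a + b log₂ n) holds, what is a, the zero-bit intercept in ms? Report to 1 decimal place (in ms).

Slope: b = (1050 − 898) / (log₂ 20 − log₂ 12) = 152/0.7370 = 206.251 ms/bit.
Intercept: a = 898 − 206.251·log₂(12) = 158.597 ms.

158.6 ms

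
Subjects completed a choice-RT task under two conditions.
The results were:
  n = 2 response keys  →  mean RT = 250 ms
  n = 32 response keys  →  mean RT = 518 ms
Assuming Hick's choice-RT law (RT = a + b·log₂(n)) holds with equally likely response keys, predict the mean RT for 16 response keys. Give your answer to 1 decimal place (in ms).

RT is linear in log₂ n, so two points fix the line:
  b = (518 − 250) / (log₂ 32 − log₂ 2) = 268 / (5 − 1) = 67.000 ms/bit
  a = 250 − 67.000 × 1 = 183.000 ms
Then RT(16) = 183.000 + 67.000 × log₂ 16 = 183.000 + 67.000 × 4 ≈ 451.000 ms.

451.0 ms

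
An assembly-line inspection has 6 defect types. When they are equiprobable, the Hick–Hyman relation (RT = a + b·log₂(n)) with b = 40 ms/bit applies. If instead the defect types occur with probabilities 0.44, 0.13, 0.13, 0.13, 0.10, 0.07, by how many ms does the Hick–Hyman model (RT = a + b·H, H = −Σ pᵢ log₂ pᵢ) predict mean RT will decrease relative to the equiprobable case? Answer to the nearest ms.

13 ms

Equiprobable entropy H₀ = log₂ 6 = 2.5850 bits.
Skewed entropy H = −Σ pᵢ log₂ pᵢ = 2.2698 bits.
ΔRT = b·(H₀ − H) = 40 × 0.3151 = 12.61 ms.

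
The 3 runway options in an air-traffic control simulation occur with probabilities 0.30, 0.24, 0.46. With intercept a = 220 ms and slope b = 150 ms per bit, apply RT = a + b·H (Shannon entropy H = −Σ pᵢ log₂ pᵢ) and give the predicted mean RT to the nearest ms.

Entropy contributions −pᵢ log₂ pᵢ: 0.5211, 0.4941, 0.5153; sum H = 1.5306 bits.
RT = a + bH = 220 + 150·1.5306 = 449.58 ms.

450 ms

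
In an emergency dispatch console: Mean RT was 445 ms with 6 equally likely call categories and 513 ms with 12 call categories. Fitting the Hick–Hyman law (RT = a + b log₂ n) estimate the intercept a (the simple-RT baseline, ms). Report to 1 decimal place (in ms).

Slope: b = (513 − 445) / (log₂ 12 − log₂ 6) = 68/1.0000 = 68.000 ms/bit.
a = RT₁ − b·log₂ n₁ = 445 − 68.000 × 2.5850 = 269.223 ms.

269.2 ms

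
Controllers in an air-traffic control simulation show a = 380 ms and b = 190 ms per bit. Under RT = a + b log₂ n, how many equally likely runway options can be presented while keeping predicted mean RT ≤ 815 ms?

4

190·log₂ n ≤ 815 − 380 = 435, giving log₂ n ≤ 2.2895 and n ≤ 4.889. The largest whole number is 4.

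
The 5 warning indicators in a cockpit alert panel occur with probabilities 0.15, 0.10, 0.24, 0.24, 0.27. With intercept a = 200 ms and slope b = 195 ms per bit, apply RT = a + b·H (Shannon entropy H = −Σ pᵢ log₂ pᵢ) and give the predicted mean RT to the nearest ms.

Entropy contributions −pᵢ log₂ pᵢ: 0.4105, 0.3322, 0.4941, 0.4941, 0.5100; sum H = 2.2410 bits.
RT = a + bH = 200 + 195·2.2410 = 637.00 ms.

637 ms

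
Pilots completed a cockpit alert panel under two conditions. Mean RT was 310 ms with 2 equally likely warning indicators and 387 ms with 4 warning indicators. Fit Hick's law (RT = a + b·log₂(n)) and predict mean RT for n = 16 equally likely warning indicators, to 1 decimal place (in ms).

Solve the two-equation system in a and b:
  b = (387 − 310) / (log₂ 4 − log₂ 2) = 77 / (2 − 1) = 77.000 ms/bit
  a = 310 − 77.000 × 1 = 233.000 ms
Then RT(16) = 233.000 + 77.000 × log₂ 16 = 233.000 + 77.000 × 4 ≈ 541.000 ms.

541.0 ms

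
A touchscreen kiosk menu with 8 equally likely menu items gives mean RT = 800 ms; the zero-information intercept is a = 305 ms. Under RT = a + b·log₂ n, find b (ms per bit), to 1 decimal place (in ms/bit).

b = (800 − 305) / log₂(8) = 495 / 3 = 165.000 ms/bit.

165.0 ms/bit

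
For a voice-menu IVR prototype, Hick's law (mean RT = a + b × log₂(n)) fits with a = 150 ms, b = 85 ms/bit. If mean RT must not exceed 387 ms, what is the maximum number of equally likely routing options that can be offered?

Information budget: (387 − 150)/85 = 2.7882 bits, so n ≤ 2^2.7882 = 6.908 → at most 6.

6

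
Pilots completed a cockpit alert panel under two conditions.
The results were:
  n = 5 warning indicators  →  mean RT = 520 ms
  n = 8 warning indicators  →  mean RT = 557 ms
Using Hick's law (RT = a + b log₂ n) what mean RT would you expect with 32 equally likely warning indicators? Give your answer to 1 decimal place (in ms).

RT is linear in log₂ n, so two points fix the line:
  b = (557 − 520) / (log₂ 8 − log₂ 5) = 37 / (3 − 2.3219) = 54.566 ms/bit
  a = 520 − 54.566 × 2.3219 = 393.301 ms
Then RT(32) = 393.301 + 54.566 × log₂ 32 = 393.301 + 54.566 × 5 ≈ 666.133 ms.

666.1 ms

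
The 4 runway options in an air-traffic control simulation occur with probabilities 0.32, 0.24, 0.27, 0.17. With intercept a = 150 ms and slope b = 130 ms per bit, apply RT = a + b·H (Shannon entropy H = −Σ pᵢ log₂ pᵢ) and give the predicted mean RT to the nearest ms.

Entropy contributions −pᵢ log₂ pᵢ: 0.5260, 0.4941, 0.5100, 0.4346; sum H = 1.9648 bits.
RT = a + bH = 150 + 130·1.9648 = 405.42 ms.

405 ms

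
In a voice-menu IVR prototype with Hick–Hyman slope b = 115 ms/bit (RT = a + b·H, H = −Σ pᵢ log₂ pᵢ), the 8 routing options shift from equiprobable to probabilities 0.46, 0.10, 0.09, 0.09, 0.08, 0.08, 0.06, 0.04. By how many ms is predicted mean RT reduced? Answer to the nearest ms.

Equiprobable entropy H₀ = log₂ 8 = 3.0000 bits.
Skewed entropy H = −Σ pᵢ log₂ pᵢ = 2.4851 bits.
ΔRT = b·(H₀ − H) = 115 × 0.5149 = 59.21 ms.

59 ms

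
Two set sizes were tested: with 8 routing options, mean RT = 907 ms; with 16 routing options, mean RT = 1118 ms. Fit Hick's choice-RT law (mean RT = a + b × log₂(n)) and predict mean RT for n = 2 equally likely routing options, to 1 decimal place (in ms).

485.0 ms

With log₂ n on the abscissa the relation is linear; from the two conditions:
  b = (1118 − 907) / (log₂ 16 − log₂ 8) = 211 / (4 − 3) = 211.000 ms/bit
  a = 907 − 211.000 × 3 = 274.000 ms
Then RT(2) = 274.000 + 211.000 × log₂ 2 = 274.000 + 211.000 × 1 ≈ 485.000 ms.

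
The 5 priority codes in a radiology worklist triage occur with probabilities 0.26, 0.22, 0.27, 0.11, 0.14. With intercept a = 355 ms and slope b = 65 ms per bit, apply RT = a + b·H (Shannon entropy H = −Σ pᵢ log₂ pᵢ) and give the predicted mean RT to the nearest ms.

501 ms

Entropy contributions −pᵢ log₂ pᵢ: 0.5053, 0.4806, 0.5100, 0.3503, 0.3971; sum H = 2.2433 bits.
RT = a + bH = 355 + 65·2.2433 = 500.81 ms.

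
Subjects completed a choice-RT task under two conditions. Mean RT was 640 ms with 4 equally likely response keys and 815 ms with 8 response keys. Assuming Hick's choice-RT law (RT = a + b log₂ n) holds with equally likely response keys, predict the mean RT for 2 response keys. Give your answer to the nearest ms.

RT is linear in log₂ n, so two points fix the line:
  b = (815 − 640) / (log₂ 8 − log₂ 4) = 175 / (3 − 2) = 175 ms/bit
  a = 640 − 175 × 2 = 290 ms
Then RT(2) = 290 + 175 × log₂ 2 = 290 + 175 × 1 ≈ 465.000 ms.

465 ms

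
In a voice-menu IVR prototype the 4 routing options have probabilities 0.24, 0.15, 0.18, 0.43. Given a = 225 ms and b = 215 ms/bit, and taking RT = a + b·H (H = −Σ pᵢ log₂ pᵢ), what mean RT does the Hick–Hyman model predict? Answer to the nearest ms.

628 ms

Entropy contributions −pᵢ log₂ pᵢ: 0.4941, 0.4105, 0.4453, 0.5236; sum H = 1.8736 bits.
RT = a + bH = 225 + 215·1.8736 = 627.81 ms.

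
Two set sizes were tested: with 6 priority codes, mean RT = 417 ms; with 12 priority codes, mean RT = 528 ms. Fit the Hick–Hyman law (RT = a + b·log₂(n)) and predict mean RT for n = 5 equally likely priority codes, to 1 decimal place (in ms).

Fit slope and intercept:
  b = (528 − 417) / (log₂ 12 − log₂ 6) = 111 / (3.5850 − 2.5850) = 111.000 ms/bit
  a = 417 − 111.000 × 2.5850 = 130.069 ms
Then RT(5) = 130.069 + 111.000 × log₂ 5 = 130.069 + 111.000 × 2.3219 ≈ 387.803 ms.

387.8 ms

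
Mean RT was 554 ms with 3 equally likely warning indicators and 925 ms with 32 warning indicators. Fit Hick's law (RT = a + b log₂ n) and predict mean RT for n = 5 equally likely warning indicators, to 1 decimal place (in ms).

With log₂ n on the abscissa the relation is linear; from the two conditions:
  b = (925 − 554) / (log₂ 32 − log₂ 3) = 371 / (5 − 1.5850) = 108.637 ms/bit
  a = 554 − 108.637 × 1.5850 = 381.814 ms
Then RT(5) = 381.814 + 108.637 × log₂ 5 = 381.814 + 108.637 × 2.3219 ≈ 634.062 ms.

634.1 ms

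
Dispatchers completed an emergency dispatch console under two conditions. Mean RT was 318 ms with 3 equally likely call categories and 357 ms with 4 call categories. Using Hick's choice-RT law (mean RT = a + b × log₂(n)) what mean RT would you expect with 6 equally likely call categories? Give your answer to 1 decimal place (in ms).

With log₂ n on the abscissa the relation is linear; from the two conditions:
  b = (357 − 318) / (log₂ 4 − log₂ 3) = 39 / (2 − 1.5850) = 93.967 ms/bit
  a = 318 − 93.967 × 1.5850 = 169.065 ms
Then RT(6) = 169.065 + 93.967 × log₂ 6 = 169.065 + 93.967 × 2.5850 ≈ 411.967 ms.

412.0 ms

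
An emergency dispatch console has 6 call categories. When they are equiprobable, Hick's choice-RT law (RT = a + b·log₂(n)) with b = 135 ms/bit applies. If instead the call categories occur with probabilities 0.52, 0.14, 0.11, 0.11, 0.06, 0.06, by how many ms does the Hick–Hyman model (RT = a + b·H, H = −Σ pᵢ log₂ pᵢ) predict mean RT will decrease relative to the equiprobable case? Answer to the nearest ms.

The RT saving is b·ΔH. Equiprobable H₀ = log₂(6) = 2.5850 bits; with the given probabilities H = 2.0753 bits.
b·(H₀ − H) = 135 × (2.5850 − 2.0753) = 68.80 ms.

69 ms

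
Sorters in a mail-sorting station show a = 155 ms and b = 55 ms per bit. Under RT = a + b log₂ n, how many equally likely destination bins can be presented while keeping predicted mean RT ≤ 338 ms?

Set 155 + 55·log₂ n ≤ 338 → log₂ n ≤ (338 − 155)/55 = 3.3273.
So n ≤ 2^3.3273 = 10.037; the largest integer n is 10.

10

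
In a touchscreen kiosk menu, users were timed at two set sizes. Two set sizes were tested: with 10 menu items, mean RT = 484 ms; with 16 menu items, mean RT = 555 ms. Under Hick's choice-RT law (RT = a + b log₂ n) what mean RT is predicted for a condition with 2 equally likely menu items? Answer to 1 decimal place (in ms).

240.9 ms

With log₂ n on the abscissa the relation is linear; from the two conditions:
  b = (555 − 484) / (log₂ 16 − log₂ 10) = 71 / (4 − 3.3219) = 104.709 ms/bit
  a = 484 − 104.709 × 3.3219 = 136.165 ms
Then RT(2) = 136.165 + 104.709 × log₂ 2 = 136.165 + 104.709 × 1 ≈ 240.874 ms.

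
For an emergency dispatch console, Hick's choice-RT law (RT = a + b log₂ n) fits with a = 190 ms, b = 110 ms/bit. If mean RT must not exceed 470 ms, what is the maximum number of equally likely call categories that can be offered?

5

Information budget: (470 − 190)/110 = 2.5455 bits, so n ≤ 2^2.5455 = 5.838 → at most 5.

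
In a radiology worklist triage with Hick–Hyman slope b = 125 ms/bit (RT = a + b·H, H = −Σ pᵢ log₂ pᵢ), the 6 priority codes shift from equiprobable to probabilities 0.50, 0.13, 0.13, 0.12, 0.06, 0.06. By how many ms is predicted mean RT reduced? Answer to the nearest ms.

Equiprobable entropy H₀ = log₂ 6 = 2.5850 bits.
Skewed entropy H = −Σ pᵢ log₂ pᵢ = 2.1194 bits.
ΔRT = b·(H₀ − H) = 125 × 0.4655 = 58.19 ms.

58 ms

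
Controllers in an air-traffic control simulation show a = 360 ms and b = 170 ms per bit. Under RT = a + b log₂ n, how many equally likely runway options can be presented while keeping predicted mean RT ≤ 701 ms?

4

Set 360 + 170·log₂ n ≤ 701 → log₂ n ≤ (701 − 360)/170 = 2.0059.
So n ≤ 2^2.0059 = 4.016; the largest integer n is 4.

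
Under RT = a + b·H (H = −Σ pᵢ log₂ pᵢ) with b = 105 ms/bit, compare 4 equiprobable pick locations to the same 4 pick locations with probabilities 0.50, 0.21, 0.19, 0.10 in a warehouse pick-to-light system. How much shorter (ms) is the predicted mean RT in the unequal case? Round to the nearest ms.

25 ms

Equiprobable entropy H₀ = log₂ 4 = 2.0000 bits.
Skewed entropy H = −Σ pᵢ log₂ pᵢ = 1.7602 bits.
ΔRT = b·(H₀ − H) = 105 × 0.2398 = 25.17 ms.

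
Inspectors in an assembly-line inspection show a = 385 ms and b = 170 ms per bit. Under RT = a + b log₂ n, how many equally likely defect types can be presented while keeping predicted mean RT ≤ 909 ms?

Information budget: (909 − 385)/170 = 3.0824 bits, so n ≤ 2^3.0824 = 8.470 → at most 8.

8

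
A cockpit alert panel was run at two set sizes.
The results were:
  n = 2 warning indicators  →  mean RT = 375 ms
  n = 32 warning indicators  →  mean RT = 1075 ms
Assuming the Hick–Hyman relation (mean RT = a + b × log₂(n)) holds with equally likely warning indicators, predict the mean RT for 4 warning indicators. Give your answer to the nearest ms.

Solve the two-equation system in a and b:
  b = (1075 − 375) / (log₂ 32 − log₂ 2) = 700 / (5 − 1) = 175 ms/bit
  a = 375 − 175 × 1 = 200 ms
Then RT(4) = 200 + 175 × log₂ 4 = 200 + 175 × 2 ≈ 550.000 ms.

550 ms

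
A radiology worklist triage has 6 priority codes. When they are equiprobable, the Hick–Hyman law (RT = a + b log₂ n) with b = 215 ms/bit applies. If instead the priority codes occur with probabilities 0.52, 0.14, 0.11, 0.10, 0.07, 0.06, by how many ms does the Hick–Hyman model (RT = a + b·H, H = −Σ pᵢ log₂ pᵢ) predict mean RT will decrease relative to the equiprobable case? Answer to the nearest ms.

Equiprobable entropy H₀ = log₂ 6 = 2.5850 bits.
Skewed entropy H = −Σ pᵢ log₂ pᵢ = 2.0823 bits.
ΔRT = b·(H₀ − H) = 215 × 0.5027 = 108.08 ms.

108 ms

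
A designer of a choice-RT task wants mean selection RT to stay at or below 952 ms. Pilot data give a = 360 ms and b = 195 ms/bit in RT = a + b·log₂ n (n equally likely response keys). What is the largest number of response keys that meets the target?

8

195·log₂ n ≤ 952 − 360 = 592, giving log₂ n ≤ 3.0359 and n ≤ 8.202. The largest whole number is 8.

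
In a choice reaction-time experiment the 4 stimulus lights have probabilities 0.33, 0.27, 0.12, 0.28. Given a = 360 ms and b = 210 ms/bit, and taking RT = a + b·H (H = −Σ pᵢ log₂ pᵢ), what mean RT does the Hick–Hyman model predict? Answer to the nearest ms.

763 ms

H = 0.33·log₂(1/0.33) + 0.27·log₂(1/0.27) + 0.12·log₂(1/0.12) + 0.28·log₂(1/0.28) = 1.9191 bits.
RT = 360 + 210 × 1.9191 = 763.02 ms.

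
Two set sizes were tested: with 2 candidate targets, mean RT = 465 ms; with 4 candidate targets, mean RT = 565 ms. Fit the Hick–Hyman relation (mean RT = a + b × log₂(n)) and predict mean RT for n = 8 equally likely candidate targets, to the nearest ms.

Fit slope and intercept:
  b = (565 − 465) / (log₂ 4 − log₂ 2) = 100 / (2 − 1) = 100 ms/bit
  a = 465 − 100 × 1 = 365 ms
Then RT(8) = 365 + 100 × log₂ 8 = 365 + 100 × 3 ≈ 665.000 ms.

665 ms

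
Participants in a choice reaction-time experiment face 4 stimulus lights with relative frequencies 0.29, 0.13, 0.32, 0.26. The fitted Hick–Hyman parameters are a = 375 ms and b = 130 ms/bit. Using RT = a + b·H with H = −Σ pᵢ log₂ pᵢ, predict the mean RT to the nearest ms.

626 ms

H = 0.29·log₂(1/0.29) + 0.13·log₂(1/0.13) + 0.32·log₂(1/0.32) + 0.26·log₂(1/0.26) = 1.9319 bits.
RT = 375 + 130 × 1.9319 = 626.14 ms.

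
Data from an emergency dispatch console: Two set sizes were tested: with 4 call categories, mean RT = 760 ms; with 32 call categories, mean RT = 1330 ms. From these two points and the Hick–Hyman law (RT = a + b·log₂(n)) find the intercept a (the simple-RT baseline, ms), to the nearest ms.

380 ms

The slope on a log₂ axis is (1330 − 760) / (5 − 2) = 190 ms/bit.
a = RT₁ − b·log₂ n₁ = 760 − 190 × 2 = 380.000 ms.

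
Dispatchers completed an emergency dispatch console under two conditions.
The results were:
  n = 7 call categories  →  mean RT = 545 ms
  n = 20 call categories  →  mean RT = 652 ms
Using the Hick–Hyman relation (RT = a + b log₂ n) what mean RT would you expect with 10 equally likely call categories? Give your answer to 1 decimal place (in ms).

581.4 ms

RT is linear in log₂ n, so two points fix the line:
  b = (652 − 545) / (log₂ 20 − log₂ 7) = 107 / (4.3219 − 2.8074) = 70.647 ms/bit
  a = 545 − 70.647 × 2.8074 = 346.669 ms
Then RT(10) = 346.669 + 70.647 × log₂ 10 = 346.669 + 70.647 × 3.3219 ≈ 581.353 ms.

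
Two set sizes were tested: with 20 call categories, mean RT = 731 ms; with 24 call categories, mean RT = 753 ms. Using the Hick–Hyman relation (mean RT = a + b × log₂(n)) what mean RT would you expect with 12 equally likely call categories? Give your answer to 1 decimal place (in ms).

RT is linear in log₂ n, so two points fix the line:
  b = (753 − 731) / (log₂ 24 − log₂ 20) = 22 / (4.5850 − 4.3219) = 83.639 ms/bit
  a = 731 − 83.639 × 4.3219 = 369.517 ms
Then RT(12) = 369.517 + 83.639 × log₂ 12 = 369.517 + 83.639 × 3.5850 ≈ 669.361 ms.

669.4 ms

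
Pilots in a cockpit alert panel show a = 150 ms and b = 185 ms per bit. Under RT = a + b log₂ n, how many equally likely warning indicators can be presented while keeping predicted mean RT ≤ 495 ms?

Set 150 + 185·log₂ n ≤ 495 → log₂ n ≤ (495 − 150)/185 = 1.8649.
So n ≤ 2^1.8649 = 3.642; the largest integer n is 3.

3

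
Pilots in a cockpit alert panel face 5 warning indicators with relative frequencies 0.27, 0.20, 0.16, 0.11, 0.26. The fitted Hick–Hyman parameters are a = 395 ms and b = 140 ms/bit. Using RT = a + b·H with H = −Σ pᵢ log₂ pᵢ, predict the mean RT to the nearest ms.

Entropy contributions −pᵢ log₂ pᵢ: 0.5100, 0.4644, 0.4230, 0.3503, 0.5053; sum H = 2.2530 bits.
RT = a + bH = 395 + 140·2.2530 = 710.42 ms.

710 ms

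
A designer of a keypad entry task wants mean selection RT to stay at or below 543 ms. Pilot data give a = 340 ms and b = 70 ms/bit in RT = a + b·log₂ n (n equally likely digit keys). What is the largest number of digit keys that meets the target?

Set 340 + 70·log₂ n ≤ 543 → log₂ n ≤ (543 − 340)/70 = 2.9000.
So n ≤ 2^2.9000 = 7.464; the largest integer n is 7.

7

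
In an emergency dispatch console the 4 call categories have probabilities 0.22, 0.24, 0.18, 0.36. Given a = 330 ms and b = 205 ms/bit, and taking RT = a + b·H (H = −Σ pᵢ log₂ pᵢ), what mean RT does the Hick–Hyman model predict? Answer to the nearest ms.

730 ms

Entropy contributions −pᵢ log₂ pᵢ: 0.4806, 0.4941, 0.4453, 0.5306; sum H = 1.9506 bits.
RT = a + bH = 330 + 205·1.9506 = 729.88 ms.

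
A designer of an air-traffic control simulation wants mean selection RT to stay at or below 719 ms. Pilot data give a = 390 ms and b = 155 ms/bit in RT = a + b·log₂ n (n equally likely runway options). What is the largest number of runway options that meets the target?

155·log₂ n ≤ 719 − 390 = 329, giving log₂ n ≤ 2.1226 and n ≤ 4.355. The largest whole number is 4.

4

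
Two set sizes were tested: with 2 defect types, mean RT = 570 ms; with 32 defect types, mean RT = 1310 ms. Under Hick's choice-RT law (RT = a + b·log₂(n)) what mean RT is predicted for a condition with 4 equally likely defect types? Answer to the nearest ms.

755 ms

Solve the two-equation system in a and b:
  b = (1310 − 570) / (log₂ 32 − log₂ 2) = 740 / (5 − 1) = 185 ms/bit
  a = 570 − 185 × 1 = 385 ms
Then RT(4) = 385 + 185 × log₂ 4 = 385 + 185 × 2 ≈ 755.000 ms.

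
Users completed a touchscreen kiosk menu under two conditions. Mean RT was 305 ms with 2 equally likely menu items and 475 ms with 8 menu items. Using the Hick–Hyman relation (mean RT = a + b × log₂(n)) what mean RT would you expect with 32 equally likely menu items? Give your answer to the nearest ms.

645 ms

Solve the two-equation system in a and b:
  b = (475 − 305) / (log₂ 8 − log₂ 2) = 170 / (3 − 1) = 85 ms/bit
  a = 305 − 85 × 1 = 220 ms
Then RT(32) = 220 + 85 × log₂ 32 = 220 + 85 × 5 ≈ 645.000 ms.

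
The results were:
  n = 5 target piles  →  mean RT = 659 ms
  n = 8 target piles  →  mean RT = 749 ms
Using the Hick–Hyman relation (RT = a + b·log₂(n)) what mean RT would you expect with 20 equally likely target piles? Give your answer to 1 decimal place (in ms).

Fit slope and intercept:
  b = (749 − 659) / (log₂ 8 − log₂ 5) = 90 / (3 − 2.3219) = 132.729 ms/bit
  a = 659 − 132.729 × 2.3219 = 350.812 ms
Then RT(20) = 350.812 + 132.729 × log₂ 20 = 350.812 + 132.729 × 4.3219 ≈ 924.459 ms.

924.5 ms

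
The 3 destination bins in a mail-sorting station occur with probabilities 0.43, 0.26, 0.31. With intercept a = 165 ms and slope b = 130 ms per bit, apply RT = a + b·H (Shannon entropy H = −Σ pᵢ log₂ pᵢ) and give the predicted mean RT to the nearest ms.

H = 0.43·log₂(1/0.43) + 0.26·log₂(1/0.26) + 0.31·log₂(1/0.31) = 1.5526 bits.
RT = 165 + 130 × 1.5526 = 366.84 ms.

367 ms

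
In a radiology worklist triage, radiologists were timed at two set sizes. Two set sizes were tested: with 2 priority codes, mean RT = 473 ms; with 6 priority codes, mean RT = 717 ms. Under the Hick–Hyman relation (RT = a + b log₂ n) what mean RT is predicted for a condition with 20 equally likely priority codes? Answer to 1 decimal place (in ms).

With log₂ n on the abscissa the relation is linear; from the two conditions:
  b = (717 − 473) / (log₂ 6 − log₂ 2) = 244 / (2.5850 − 1) = 153.947 ms/bit
  a = 473 − 153.947 × 1 = 319.053 ms
Then RT(20) = 319.053 + 153.947 × log₂ 20 = 319.053 + 153.947 × 4.3219 ≈ 984.400 ms.

984.4 ms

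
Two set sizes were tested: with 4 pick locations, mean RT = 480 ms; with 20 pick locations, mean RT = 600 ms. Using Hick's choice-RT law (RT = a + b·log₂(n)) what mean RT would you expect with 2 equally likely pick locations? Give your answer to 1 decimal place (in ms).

428.3 ms

Solve the two-equation system in a and b:
  b = (600 − 480) / (log₂ 20 − log₂ 4) = 120 / (4.3219 − 2) = 51.681 ms/bit
  a = 480 − 51.681 × 2 = 376.638 ms
Then RT(2) = 376.638 + 51.681 × log₂ 2 = 376.638 + 51.681 × 1 ≈ 428.319 ms.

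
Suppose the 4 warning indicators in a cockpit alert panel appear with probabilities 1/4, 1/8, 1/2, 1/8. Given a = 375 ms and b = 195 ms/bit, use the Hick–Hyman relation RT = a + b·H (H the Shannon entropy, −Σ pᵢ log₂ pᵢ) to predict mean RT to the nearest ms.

716 ms

Each term −pᵢ log₂ pᵢ: 0.25·2 + 0.125·3 + 0.5·1 + 0.125·3; summed, H = 1.750 bits.
Mean RT = a + bH = 375 + 195·1.750 = 716.25 ms.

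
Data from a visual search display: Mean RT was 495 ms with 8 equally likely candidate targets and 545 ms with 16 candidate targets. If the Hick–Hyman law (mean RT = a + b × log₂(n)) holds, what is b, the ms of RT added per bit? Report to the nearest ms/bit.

50 ms/bit

Slope: b = (545 − 495) / (log₂ 16 − log₂ 8) = 50/1.0000 = 50 ms/bit.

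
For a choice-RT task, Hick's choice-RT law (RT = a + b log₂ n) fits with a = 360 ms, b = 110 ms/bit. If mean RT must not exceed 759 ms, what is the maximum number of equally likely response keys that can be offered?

Set 360 + 110·log₂ n ≤ 759 → log₂ n ≤ (759 − 360)/110 = 3.6273.
So n ≤ 2^3.6273 = 12.357; the largest integer n is 12.

12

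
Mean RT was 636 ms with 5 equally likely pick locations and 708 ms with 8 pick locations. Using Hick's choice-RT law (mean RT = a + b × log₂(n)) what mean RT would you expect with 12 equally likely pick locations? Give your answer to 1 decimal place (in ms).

770.1 ms

Solve the two-equation system in a and b:
  b = (708 − 636) / (log₂ 8 − log₂ 5) = 72 / (3 − 2.3219) = 106.183 ms/bit
  a = 636 − 106.183 × 2.3219 = 389.450 ms
Then RT(12) = 389.450 + 106.183 × log₂ 12 = 389.450 + 106.183 × 3.5850 ≈ 770.113 ms.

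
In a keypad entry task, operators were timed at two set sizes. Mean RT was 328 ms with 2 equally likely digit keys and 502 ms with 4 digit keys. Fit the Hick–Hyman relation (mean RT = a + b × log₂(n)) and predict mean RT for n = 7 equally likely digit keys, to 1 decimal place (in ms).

RT is linear in log₂ n, so two points fix the line:
  b = (502 − 328) / (log₂ 4 − log₂ 2) = 174 / (2 − 1) = 174.000 ms/bit
  a = 328 − 174.000 × 1 = 154.000 ms
Then RT(7) = 154.000 + 174.000 × log₂ 7 = 154.000 + 174.000 × 2.8074 ≈ 642.480 ms.

642.5 ms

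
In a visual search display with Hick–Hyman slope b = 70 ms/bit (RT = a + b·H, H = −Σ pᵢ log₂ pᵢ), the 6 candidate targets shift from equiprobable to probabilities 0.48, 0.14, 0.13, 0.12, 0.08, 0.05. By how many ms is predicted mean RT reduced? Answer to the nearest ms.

The RT saving is b·ΔH. Equiprobable H₀ = log₂(6) = 2.5850 bits; with the given probabilities H = 2.1627 bits.
b·(H₀ − H) = 70 × (2.5850 − 2.1627) = 29.56 ms.

30 ms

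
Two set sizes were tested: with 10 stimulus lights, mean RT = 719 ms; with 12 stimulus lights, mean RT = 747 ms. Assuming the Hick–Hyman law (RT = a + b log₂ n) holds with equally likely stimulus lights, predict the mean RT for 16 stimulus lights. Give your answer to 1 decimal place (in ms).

With log₂ n on the abscissa the relation is linear; from the two conditions:
  b = (747 − 719) / (log₂ 12 − log₂ 10) = 28 / (3.5850 − 3.3219) = 106.450 ms/bit
  a = 719 − 106.450 × 3.3219 = 365.381 ms
Then RT(16) = 365.381 + 106.450 × log₂ 16 = 365.381 + 106.450 × 4 ≈ 791.181 ms.

791.2 ms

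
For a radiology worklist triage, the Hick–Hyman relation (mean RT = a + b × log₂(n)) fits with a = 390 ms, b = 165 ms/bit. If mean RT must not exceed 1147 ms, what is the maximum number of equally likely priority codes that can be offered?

Set 390 + 165·log₂ n ≤ 1147 → log₂ n ≤ (1147 − 390)/165 = 4.5879.
So n ≤ 2^4.5879 = 24.049; the largest integer n is 24.

24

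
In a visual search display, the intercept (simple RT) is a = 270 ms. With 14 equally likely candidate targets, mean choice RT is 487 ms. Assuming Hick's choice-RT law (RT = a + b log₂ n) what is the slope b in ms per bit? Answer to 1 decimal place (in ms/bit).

14 alternatives carry log₂ 14 = 3.8074 bits; the choice cost is 487 − 270 = 217 ms, so b = 217/3.8074 = 56.995 ms/bit.

57.0 ms/bit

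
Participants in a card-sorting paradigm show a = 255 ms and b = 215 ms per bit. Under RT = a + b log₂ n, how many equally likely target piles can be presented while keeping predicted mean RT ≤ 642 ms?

3

Set 255 + 215·log₂ n ≤ 642 → log₂ n ≤ (642 − 255)/215 = 1.8000.
So n ≤ 2^1.8000 = 3.482; the largest integer n is 3.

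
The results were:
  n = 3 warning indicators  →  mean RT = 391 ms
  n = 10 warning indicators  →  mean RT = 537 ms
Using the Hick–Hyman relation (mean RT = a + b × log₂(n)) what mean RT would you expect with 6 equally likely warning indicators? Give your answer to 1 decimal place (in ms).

475.1 ms

RT is linear in log₂ n, so two points fix the line:
  b = (537 − 391) / (log₂ 10 − log₂ 3) = 146 / (3.3219 − 1.5850) = 84.055 ms/bit
  a = 391 − 84.055 × 1.5850 = 257.777 ms
Then RT(6) = 257.777 + 84.055 × log₂ 6 = 257.777 + 84.055 × 2.5850 ≈ 475.055 ms.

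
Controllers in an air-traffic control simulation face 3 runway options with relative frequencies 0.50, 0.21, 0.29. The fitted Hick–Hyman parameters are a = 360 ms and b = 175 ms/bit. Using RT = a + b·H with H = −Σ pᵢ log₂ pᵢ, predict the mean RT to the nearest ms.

621 ms

Entropy contributions −pᵢ log₂ pᵢ: 0.5000, 0.4728, 0.5179; sum H = 1.4907 bits.
RT = a + bH = 360 + 175·1.4907 = 620.88 ms.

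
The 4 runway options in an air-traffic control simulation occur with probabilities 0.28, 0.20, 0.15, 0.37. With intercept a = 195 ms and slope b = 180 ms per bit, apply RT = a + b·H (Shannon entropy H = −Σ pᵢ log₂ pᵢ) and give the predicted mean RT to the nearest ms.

H = 0.28·log₂(1/0.28) + 0.20·log₂(1/0.20) + 0.15·log₂(1/0.15) + 0.37·log₂(1/0.37) = 1.9199 bits.
RT = 195 + 180 × 1.9199 = 540.58 ms.

541 ms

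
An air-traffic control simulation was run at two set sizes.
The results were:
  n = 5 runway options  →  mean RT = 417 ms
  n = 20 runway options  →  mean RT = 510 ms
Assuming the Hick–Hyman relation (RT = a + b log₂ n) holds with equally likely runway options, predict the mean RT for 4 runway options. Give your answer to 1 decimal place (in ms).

402.0 ms

With log₂ n on the abscissa the relation is linear; from the two conditions:
  b = (510 − 417) / (log₂ 20 − log₂ 5) = 93 / (4.3219 − 2.3219) = 46.500 ms/bit
  a = 417 − 46.500 × 2.3219 = 309.030 ms
Then RT(4) = 309.030 + 46.500 × log₂ 4 = 309.030 + 46.500 × 2 ≈ 402.030 ms.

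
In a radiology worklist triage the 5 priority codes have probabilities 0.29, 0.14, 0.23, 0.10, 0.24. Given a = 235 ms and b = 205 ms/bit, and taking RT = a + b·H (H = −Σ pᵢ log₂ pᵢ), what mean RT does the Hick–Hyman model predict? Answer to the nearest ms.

692 ms

Entropy contributions −pᵢ log₂ pᵢ: 0.5179, 0.3971, 0.4877, 0.3322, 0.4941; sum H = 2.2290 bits.
RT = a + bH = 235 + 205·2.2290 = 691.95 ms.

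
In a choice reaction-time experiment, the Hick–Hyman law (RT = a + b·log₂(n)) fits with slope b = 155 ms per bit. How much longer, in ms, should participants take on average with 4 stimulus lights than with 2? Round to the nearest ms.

155 ms

Only the slope matters, since a is common to both: ΔRT = b·log₂(n₂/n₁).
log₂(4) − log₂(2) = log₂(4/2) = log₂(2) = 1.
ΔRT = 155 × 1.0000 = 155.000 ms.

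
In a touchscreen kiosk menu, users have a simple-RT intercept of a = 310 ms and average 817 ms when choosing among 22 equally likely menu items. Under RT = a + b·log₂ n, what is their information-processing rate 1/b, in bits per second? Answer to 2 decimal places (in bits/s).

8.80 bits/s

b = (817 − 310)/log₂ 22 = 507/4.4594 = 113.692 ms per bit = 0.11369 s/bit; the reciprocal is 8.796 bits/s.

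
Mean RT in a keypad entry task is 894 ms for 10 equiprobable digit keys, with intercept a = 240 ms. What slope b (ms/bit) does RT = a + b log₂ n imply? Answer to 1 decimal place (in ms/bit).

196.9 ms/bit

b = (894 − 240) / log₂(10) = 654 / 3.3219 = 196.874 ms/bit.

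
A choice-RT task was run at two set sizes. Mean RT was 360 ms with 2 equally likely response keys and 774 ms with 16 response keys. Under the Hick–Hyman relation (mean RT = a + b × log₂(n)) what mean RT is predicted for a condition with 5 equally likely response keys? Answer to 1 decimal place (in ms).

542.4 ms

Fit slope and intercept:
  b = (774 − 360) / (log₂ 16 − log₂ 2) = 414 / (4 − 1) = 138.000 ms/bit
  a = 360 − 138.000 × 1 = 222.000 ms
Then RT(5) = 222.000 + 138.000 × log₂ 5 = 222.000 + 138.000 × 2.3219 ≈ 542.426 ms.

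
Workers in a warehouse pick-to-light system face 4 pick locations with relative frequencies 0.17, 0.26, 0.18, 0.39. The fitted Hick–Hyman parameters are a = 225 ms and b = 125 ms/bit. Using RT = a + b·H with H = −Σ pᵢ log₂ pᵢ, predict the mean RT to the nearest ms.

464 ms

Entropy contributions −pᵢ log₂ pᵢ: 0.4346, 0.5053, 0.4453, 0.5298; sum H = 1.9150 bits.
RT = a + bH = 225 + 125·1.9150 = 464.37 ms.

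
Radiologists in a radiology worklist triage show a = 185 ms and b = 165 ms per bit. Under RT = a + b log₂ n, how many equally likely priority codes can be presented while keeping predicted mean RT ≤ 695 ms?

8

Set 185 + 165·log₂ n ≤ 695 → log₂ n ≤ (695 − 185)/165 = 3.0909.
So n ≤ 2^3.0909 = 8.520; the largest integer n is 8.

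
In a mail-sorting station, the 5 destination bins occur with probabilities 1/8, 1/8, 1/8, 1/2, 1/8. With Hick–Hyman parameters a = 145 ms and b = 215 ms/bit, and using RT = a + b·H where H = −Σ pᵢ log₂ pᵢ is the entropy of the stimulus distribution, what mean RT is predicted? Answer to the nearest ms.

575 ms

H = −Σ pᵢ log₂ pᵢ = 0.125·3 + 0.125·3 + 0.125·3 + 0.5·1 + 0.125·3 = 2.000 bits.
RT = 145 + 215 × 2.000 = 575.00 ms.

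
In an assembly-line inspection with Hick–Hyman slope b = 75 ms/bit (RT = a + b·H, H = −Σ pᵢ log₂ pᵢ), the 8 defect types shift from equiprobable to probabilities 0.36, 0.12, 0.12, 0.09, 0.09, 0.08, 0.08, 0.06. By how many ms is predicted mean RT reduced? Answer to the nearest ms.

21 ms

Equiprobable entropy H₀ = log₂ 8 = 3.0000 bits.
Skewed entropy H = −Σ pᵢ log₂ pᵢ = 2.7166 bits.
ΔRT = b·(H₀ − H) = 75 × 0.2834 = 21.25 ms.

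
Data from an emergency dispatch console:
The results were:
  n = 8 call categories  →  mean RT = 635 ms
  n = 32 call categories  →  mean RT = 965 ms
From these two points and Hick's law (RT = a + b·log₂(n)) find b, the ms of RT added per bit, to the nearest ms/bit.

The slope on a log₂ axis is (965 − 635) / (5 − 3) = 165 ms/bit.

165 ms/bit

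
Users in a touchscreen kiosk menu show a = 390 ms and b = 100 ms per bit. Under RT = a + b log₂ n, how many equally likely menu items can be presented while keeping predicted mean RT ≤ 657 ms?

Information budget: (657 − 390)/100 = 2.6700 bits, so n ≤ 2^2.6700 = 6.364 → at most 6.

6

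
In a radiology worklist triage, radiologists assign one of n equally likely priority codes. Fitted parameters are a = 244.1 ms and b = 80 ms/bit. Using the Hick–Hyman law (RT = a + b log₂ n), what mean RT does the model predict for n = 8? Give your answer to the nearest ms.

484 ms

log₂(8) = 3 bits, so RT = 244.1 + 80 × 3 ≈ 484.100 ms.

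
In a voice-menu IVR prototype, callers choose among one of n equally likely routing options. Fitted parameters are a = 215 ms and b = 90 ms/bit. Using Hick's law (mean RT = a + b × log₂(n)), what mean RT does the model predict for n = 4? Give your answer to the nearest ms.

395 ms

log₂(4) = 2 bits, so RT = 215 + 90 × 2 ≈ 395.000 ms.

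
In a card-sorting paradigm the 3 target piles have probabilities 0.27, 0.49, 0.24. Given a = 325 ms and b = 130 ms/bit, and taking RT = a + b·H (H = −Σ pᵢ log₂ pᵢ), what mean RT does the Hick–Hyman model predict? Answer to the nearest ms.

H = 0.27·log₂(1/0.27) + 0.49·log₂(1/0.49) + 0.24·log₂(1/0.24) = 1.5084 bits.
RT = 325 + 130 × 1.5084 = 521.10 ms.

521 ms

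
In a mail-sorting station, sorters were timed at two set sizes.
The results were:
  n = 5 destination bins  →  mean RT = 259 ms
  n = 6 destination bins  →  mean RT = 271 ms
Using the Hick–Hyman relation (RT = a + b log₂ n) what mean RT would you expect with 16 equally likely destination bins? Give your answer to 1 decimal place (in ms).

335.6 ms

RT is linear in log₂ n, so two points fix the line:
  b = (271 − 259) / (log₂ 6 − log₂ 5) = 12 / (2.5850 − 2.3219) = 45.621 ms/bit
  a = 259 − 45.621 × 2.3219 = 153.070 ms
Then RT(16) = 153.070 + 45.621 × log₂ 16 = 153.070 + 45.621 × 4 ≈ 335.556 ms.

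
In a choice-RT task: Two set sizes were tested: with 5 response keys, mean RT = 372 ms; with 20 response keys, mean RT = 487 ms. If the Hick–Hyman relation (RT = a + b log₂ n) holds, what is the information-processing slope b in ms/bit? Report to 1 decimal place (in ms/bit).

Slope: b = (487 − 372) / (log₂ 20 − log₂ 5) = 115/2.0000 = 57.500 ms/bit.

57.5 ms/bit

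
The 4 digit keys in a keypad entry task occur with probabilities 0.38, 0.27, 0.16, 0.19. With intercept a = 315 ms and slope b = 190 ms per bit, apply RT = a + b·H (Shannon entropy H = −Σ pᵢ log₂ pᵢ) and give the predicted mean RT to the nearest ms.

680 ms

Entropy contributions −pᵢ log₂ pᵢ: 0.5305, 0.5100, 0.4230, 0.4552; sum H = 1.9187 bits.
RT = a + bH = 315 + 190·1.9187 = 679.56 ms.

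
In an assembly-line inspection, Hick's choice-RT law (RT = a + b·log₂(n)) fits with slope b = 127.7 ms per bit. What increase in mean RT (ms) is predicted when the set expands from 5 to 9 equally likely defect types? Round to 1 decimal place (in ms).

Only the slope matters, since a is common to both: ΔRT = b·log₂(n₂/n₁).
log₂(9) − log₂(5) = 3.1699 − 2.3219 = 0.8480.
ΔRT = 127.7 × 0.8480 = 108.289 ms.

108.3 ms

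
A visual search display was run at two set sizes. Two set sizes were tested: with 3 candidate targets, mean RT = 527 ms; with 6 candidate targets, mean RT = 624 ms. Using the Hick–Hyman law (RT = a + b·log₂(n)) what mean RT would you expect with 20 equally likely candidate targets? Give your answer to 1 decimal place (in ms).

792.5 ms

Fit slope and intercept:
  b = (624 − 527) / (log₂ 6 − log₂ 3) = 97 / (2.5850 − 1.5850) = 97.000 ms/bit
  a = 527 − 97.000 × 1.5850 = 373.259 ms
Then RT(20) = 373.259 + 97.000 × log₂ 20 = 373.259 + 97.000 × 4.3219 ≈ 792.486 ms.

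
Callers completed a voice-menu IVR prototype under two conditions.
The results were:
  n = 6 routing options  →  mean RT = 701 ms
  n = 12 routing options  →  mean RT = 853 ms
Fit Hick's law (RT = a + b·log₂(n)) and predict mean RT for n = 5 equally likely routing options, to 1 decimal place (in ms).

661.0 ms

RT is linear in log₂ n, so two points fix the line:
  b = (853 − 701) / (log₂ 12 − log₂ 6) = 152 / (3.5850 − 2.5850) = 152.000 ms/bit
  a = 701 − 152.000 × 2.5850 = 308.086 ms
Then RT(5) = 308.086 + 152.000 × log₂ 5 = 308.086 + 152.000 × 2.3219 ≈ 661.019 ms.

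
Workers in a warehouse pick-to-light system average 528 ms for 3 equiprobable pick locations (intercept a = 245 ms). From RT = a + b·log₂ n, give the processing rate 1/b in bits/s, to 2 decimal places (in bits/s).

b = (528 − 245)/log₂ 3 = 283/1.5850 = 178.553 ms per bit = 0.17855 s/bit; the reciprocal is 5.601 bits/s.

5.60 bits/s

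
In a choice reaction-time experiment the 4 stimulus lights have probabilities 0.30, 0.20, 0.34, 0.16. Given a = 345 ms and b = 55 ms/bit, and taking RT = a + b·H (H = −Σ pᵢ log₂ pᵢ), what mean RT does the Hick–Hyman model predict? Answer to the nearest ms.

H = 0.30·log₂(1/0.30) + 0.20·log₂(1/0.20) + 0.34·log₂(1/0.34) + 0.16·log₂(1/0.16) = 1.9377 bits.
RT = 345 + 55 × 1.9377 = 451.57 ms.

452 ms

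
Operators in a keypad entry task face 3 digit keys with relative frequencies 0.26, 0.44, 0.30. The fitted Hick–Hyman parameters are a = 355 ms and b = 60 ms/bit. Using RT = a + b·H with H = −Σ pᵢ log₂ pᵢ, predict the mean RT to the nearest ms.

448 ms

Entropy contributions −pᵢ log₂ pᵢ: 0.5053, 0.5211, 0.5211; sum H = 1.5475 bits.
RT = a + bH = 355 + 60·1.5475 = 447.85 ms.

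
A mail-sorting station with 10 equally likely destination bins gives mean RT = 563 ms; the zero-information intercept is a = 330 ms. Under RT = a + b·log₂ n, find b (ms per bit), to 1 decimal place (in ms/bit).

70.1 ms/bit

10 alternatives carry log₂ 10 = 3.3219 bits; the choice cost is 563 − 330 = 233 ms, so b = 233/3.3219 = 70.140 ms/bit.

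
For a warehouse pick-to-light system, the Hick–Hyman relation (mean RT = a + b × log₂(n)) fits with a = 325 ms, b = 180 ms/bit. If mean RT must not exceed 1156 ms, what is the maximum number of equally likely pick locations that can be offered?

Information budget: (1156 − 325)/180 = 4.6167 bits, so n ≤ 2^4.6167 = 24.533 → at most 24.

24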